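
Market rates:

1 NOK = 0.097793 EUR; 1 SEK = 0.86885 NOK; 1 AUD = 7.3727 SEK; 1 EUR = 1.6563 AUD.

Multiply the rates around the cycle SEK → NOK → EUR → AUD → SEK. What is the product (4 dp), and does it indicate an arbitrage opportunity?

1.0376 (arbitrage exists)

Around SEK → NOK → EUR → AUD → SEK: 1 × 0.86885 × 0.097793 × 1.6563 × 7.3727 = 1.037572
Product > 1; profitable direction is SEK → NOK → EUR → AUD → SEK.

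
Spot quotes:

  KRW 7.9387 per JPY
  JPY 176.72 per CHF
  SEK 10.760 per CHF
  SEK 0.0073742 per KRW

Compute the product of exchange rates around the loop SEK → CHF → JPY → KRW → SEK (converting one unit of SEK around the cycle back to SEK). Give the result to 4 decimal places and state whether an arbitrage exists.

0.9615 (arbitrage exists)

Around SEK → CHF → JPY → KRW → SEK: 1 ÷ 10.760 × 176.72 × 7.9387 × 0.0073742 = 0.961474
Product < 1; profitable direction is SEK → KRW → JPY → CHF → SEK.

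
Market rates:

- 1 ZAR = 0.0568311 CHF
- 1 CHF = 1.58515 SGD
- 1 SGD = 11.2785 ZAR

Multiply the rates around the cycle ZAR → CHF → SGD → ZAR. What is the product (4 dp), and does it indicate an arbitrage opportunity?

Around ZAR → CHF → SGD → ZAR: 1 × 0.0568311 × 1.58515 × 11.2785 = 1.016033
Product > 1; profitable direction is ZAR → CHF → SGD → ZAR.

1.0160 (arbitrage exists)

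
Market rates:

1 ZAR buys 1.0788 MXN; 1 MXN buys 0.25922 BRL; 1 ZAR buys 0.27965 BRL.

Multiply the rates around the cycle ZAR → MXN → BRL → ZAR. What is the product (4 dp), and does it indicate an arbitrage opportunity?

Around ZAR → MXN → BRL → ZAR: 1 × 1.0788 × 0.25922 ÷ 0.27965 = 0.999988
Product ≈ 1 (deviation 0.001%, within rounding noise).

1.0000 (no arbitrage)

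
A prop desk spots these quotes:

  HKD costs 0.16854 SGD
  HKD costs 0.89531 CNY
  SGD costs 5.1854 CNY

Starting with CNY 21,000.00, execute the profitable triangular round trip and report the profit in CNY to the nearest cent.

Profitable loop is CNY → SGD → HKD → CNY:
CNY 21,000.00 ÷ 5.1854 = SGD 4,049.83
SGD 4,049.83 ÷ 0.16854 = HKD 24,028.91
HKD 24,028.91 × 0.89531 = CNY 21,513.32
Profit = CNY 21,513.32 − CNY 21,000.00

Profit: CNY 513.32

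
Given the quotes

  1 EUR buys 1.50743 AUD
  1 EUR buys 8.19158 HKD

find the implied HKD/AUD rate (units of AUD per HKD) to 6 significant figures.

1 HKD ÷ 8.19158 = 0.122077 EUR
0.122077 EUR × 1.50743 = 0.184022 AUD

HKD/AUD = 0.184022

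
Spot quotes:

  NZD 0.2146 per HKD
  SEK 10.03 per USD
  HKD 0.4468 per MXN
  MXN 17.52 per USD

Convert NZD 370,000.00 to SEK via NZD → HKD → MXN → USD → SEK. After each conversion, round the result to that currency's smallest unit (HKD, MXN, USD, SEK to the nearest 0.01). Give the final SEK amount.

SEK 2,209,152.33

NZD 370,000.00 ÷ 0.2146 = HKD 1,724,137.93
HKD 1,724,137.93 ÷ 0.4468 = MXN 3,858,858.39
MXN 3,858,858.39 ÷ 17.52 = USD 220,254.47
USD 220,254.47 × 10.03 = SEK 2,209,152.33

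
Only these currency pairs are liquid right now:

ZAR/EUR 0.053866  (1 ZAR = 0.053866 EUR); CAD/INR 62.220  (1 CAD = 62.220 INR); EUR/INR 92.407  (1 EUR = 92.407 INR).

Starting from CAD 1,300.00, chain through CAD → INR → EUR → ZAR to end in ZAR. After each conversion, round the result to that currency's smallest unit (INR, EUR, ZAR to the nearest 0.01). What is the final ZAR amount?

ZAR 16,249.95

CAD 1,300.00 × 62.220 = INR 80,886.00
INR 80,886.00 ÷ 92.407 = EUR 875.32
EUR 875.32 ÷ 0.053866 = ZAR 16,249.95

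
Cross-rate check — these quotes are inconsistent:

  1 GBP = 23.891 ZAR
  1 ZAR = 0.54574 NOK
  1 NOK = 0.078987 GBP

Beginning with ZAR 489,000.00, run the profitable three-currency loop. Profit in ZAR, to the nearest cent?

Profitable loop is ZAR → NOK → GBP → ZAR:
ZAR 489,000.00 × 0.54574 = NOK 266,866.86
NOK 266,866.86 × 0.078987 = GBP 21,079.01
GBP 21,079.01 × 23.891 = ZAR 503,598.69
Profit = ZAR 503,598.69 − ZAR 489,000.00

Profit: ZAR 14,598.69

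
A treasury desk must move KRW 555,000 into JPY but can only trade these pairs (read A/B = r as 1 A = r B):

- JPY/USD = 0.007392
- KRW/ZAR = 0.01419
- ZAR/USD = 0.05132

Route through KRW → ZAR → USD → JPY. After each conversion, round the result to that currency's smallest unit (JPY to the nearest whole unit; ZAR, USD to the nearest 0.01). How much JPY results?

JPY 54,677

KRW 555,000 × 0.01419 = ZAR 7,875.45
ZAR 7,875.45 × 0.05132 = USD 404.17
USD 404.17 ÷ 0.007392 = JPY 54,677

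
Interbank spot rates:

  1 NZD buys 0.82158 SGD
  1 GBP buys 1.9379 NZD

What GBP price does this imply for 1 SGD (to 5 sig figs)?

SGD/GBP = 0.62809

1 SGD ÷ 0.82158 = 1.21717 NZD
1.21717 NZD ÷ 1.9379 = 0.628086 GBP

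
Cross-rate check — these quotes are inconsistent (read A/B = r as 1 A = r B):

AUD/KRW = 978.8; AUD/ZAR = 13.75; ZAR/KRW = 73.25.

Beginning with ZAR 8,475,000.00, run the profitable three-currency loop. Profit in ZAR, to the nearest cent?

Profitable loop is ZAR → KRW → AUD → ZAR:
ZAR 8,475,000.00 × 73.25 = KRW 620,793,750
KRW 620,793,750 ÷ 978.8 = AUD 634,239.63
AUD 634,239.63 × 13.75 = ZAR 8,720,794.91
Profit = ZAR 8,720,794.91 − ZAR 8,475,000.00

Profit: ZAR 245,794.91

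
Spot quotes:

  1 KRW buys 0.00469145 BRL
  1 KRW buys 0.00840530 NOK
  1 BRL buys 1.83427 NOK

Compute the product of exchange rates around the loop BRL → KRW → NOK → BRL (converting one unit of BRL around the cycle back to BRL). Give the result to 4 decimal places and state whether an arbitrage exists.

0.9767 (arbitrage exists)

Around BRL → KRW → NOK → BRL: 1 ÷ 0.00469145 × 0.00840530 ÷ 1.83427 = 0.976749
Product < 1; profitable direction is BRL → NOK → KRW → BRL.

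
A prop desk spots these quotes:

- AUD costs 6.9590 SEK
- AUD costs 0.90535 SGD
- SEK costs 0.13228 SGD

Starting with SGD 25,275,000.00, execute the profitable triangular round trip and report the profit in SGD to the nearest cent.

Profitable loop is SGD → AUD → SEK → SGD:
SGD 25,275,000.00 ÷ 0.90535 = AUD 27,917,380.02
AUD 27,917,380.02 × 6.9590 = SEK 194,277,047.55
SEK 194,277,047.55 × 0.13228 = SGD 25,698,967.85
Profit = SGD 25,698,967.85 − SGD 25,275,000.00

Profit: SGD 423,967.85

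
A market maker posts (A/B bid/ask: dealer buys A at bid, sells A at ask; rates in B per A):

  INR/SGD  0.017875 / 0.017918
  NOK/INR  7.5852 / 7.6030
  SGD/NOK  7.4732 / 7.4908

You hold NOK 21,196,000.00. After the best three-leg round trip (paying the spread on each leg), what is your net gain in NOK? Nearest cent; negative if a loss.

Net profit: NOK 280,999.29

Best loop NOK → INR → SGD → NOK:
NOK 21,196,000.00 × 7.5852 (sell NOK at bid) = INR 160,775,899.20
INR 160,775,899.20 × 0.017875 (sell INR at bid) = SGD 2,873,869.20
SGD 2,873,869.20 × 7.4732 (sell SGD at bid) = NOK 21,476,999.29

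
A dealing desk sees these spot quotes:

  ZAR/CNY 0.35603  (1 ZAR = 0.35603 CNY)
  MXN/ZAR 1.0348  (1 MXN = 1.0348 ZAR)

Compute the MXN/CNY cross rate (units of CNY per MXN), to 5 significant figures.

MXN/CNY = 0.36842

1 MXN × 1.0348 = 1.0348 ZAR
1.0348 ZAR × 0.35603 = 0.36842 CNY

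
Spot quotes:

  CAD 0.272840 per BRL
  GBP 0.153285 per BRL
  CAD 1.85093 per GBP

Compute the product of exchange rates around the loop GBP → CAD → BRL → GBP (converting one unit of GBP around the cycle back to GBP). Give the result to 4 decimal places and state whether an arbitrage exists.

1.0399 (arbitrage exists)

Around GBP → CAD → BRL → GBP: 1 × 1.85093 ÷ 0.272840 × 0.153285 = 1.039876
Product > 1; profitable direction is GBP → CAD → BRL → GBP.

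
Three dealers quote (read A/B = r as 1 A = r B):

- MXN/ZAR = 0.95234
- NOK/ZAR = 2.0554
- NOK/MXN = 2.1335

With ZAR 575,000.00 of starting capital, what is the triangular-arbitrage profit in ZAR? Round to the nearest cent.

Profitable loop is ZAR → MXN → NOK → ZAR:
ZAR 575,000.00 ÷ 0.95234 = MXN 603,775.96
MXN 603,775.96 ÷ 2.1335 = NOK 282,997.87
NOK 282,997.87 × 2.0554 = ZAR 581,673.83
Profit = ZAR 581,673.83 − ZAR 575,000.00

Profit: ZAR 6,673.83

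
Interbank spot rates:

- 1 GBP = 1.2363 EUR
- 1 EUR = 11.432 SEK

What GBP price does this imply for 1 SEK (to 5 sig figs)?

1 SEK ÷ 11.432 = 0.0874738 EUR
0.0874738 EUR ÷ 1.2363 = 0.0707545 GBP

SEK/GBP = 0.070754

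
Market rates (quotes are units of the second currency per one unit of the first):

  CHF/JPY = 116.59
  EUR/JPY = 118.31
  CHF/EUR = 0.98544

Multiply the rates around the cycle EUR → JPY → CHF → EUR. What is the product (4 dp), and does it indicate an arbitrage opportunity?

1.0000 (no arbitrage)

Around EUR → JPY → CHF → EUR: 1 × 118.31 ÷ 116.59 × 0.98544 = 0.999978
Product ≈ 1 (deviation 0.002%, within rounding noise).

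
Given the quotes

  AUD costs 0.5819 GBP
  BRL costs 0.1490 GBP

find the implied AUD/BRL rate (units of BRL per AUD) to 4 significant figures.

1 AUD × 0.5819 = 0.5819 GBP
0.5819 GBP ÷ 0.1490 = 3.90537 BRL

AUD/BRL = 3.905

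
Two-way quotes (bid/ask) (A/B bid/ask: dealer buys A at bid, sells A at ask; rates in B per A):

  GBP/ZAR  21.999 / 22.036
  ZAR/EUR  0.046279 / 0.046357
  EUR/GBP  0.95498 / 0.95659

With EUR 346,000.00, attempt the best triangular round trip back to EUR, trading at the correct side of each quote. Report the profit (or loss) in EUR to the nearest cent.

Net profit: EUR 8,080.64

Best loop EUR → ZAR → GBP → EUR:
EUR 346,000.00 ÷ 0.046357 (buy ZAR at ask) = ZAR 7,463,813.45
ZAR 7,463,813.45 ÷ 22.036 (buy GBP at ask) = GBP 338,709.99
GBP 338,709.99 ÷ 0.95659 (buy EUR at ask) = EUR 354,080.64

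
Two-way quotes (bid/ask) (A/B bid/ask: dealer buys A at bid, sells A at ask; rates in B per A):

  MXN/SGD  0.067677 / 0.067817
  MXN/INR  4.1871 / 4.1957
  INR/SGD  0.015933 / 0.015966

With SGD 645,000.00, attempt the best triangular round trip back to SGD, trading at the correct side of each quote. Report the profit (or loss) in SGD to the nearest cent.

Best loop SGD → INR → MXN → SGD:
SGD 645,000.00 ÷ 0.015966 (buy INR at ask) = INR 40,398,346.49
INR 40,398,346.49 ÷ 4.1957 (buy MXN at ask) = MXN 9,628,511.69
MXN 9,628,511.69 × 0.067677 (sell MXN at bid) = SGD 651,628.79

Net profit: SGD 6,628.79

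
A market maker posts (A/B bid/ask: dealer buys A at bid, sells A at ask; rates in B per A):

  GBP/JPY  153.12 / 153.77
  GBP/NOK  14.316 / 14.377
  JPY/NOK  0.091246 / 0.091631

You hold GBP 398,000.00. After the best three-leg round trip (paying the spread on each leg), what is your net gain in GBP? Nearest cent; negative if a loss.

Best loop GBP → NOK → JPY → GBP:
GBP 398,000.00 × 14.316 (sell GBP at bid) = NOK 5,697,768.00
NOK 5,697,768.00 ÷ 0.091631 (buy JPY at ask) = JPY 62,181,663
JPY 62,181,663 ÷ 153.77 (buy GBP at ask) = GBP 404,380.98

Net profit: GBP 6,380.98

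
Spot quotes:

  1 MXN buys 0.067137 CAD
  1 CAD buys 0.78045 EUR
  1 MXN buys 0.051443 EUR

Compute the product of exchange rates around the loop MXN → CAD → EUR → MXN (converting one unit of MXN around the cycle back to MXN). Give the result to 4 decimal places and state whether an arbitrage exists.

Around MXN → CAD → EUR → MXN: 1 × 0.067137 × 0.78045 ÷ 0.051443 = 1.018546
Product > 1; profitable direction is MXN → CAD → EUR → MXN.

1.0185 (arbitrage exists)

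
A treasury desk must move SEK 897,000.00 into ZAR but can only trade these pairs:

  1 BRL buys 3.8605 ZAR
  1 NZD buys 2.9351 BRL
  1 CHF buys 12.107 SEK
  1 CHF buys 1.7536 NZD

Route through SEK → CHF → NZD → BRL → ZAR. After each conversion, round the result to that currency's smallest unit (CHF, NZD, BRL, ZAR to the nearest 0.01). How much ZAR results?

ZAR 1,472,152.84

SEK 897,000.00 ÷ 12.107 = CHF 74,089.37
CHF 74,089.37 × 1.7536 = NZD 129,923.12
NZD 129,923.12 × 2.9351 = BRL 381,337.35
BRL 381,337.35 × 3.8605 = ZAR 1,472,152.84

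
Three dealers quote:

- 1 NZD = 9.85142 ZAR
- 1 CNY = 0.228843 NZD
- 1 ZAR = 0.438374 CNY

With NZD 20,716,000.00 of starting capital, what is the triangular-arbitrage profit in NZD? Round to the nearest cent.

Profitable loop is NZD → CNY → ZAR → NZD:
NZD 20,716,000.00 ÷ 0.228843 = CNY 90,524,945.05
CNY 90,524,945.05 ÷ 0.438374 = ZAR 206,501,628.86
ZAR 206,501,628.86 ÷ 9.85142 = NZD 20,961,610.49
Profit = NZD 20,961,610.49 − NZD 20,716,000.00

Profit: NZD 245,610.49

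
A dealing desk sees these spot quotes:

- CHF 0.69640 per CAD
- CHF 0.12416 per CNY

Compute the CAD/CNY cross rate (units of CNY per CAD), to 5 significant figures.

1 CAD × 0.69640 = 0.6964 CHF
0.6964 CHF ÷ 0.12416 = 5.60889 CNY

CAD/CNY = 5.6089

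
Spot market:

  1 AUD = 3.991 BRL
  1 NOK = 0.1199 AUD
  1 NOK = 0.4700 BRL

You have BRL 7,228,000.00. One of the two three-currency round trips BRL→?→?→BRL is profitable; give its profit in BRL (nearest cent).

Profitable loop is BRL → NOK → AUD → BRL:
BRL 7,228,000.00 ÷ 0.4700 = NOK 15,378,723.40
NOK 15,378,723.40 × 0.1199 = AUD 1,843,908.94
AUD 1,843,908.94 × 3.991 = BRL 7,359,040.56
Profit = BRL 7,359,040.56 − BRL 7,228,000.00

Profit: BRL 131,040.56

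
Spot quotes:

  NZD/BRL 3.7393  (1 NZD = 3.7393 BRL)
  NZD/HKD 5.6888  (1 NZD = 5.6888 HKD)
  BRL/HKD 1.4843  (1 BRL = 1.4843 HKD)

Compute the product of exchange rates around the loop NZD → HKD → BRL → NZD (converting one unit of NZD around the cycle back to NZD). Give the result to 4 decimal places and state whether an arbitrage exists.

1.0250 (arbitrage exists)

Around NZD → HKD → BRL → NZD: 1 × 5.6888 ÷ 1.4843 ÷ 3.7393 = 1.024964
Product > 1; profitable direction is NZD → HKD → BRL → NZD.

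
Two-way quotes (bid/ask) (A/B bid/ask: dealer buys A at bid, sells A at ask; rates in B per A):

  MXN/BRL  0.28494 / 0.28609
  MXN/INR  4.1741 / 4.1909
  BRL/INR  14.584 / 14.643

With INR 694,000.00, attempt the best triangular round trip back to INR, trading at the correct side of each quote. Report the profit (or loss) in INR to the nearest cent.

Best loop INR → BRL → MXN → INR:
INR 694,000.00 ÷ 14.643 (buy BRL at ask) = BRL 47,394.66
BRL 47,394.66 ÷ 0.28609 (buy MXN at ask) = MXN 165,663.46
MXN 165,663.46 × 4.1741 (sell MXN at bid) = INR 691,495.85

Net result: INR -2,504.15 (no profitable arbitrage after spreads)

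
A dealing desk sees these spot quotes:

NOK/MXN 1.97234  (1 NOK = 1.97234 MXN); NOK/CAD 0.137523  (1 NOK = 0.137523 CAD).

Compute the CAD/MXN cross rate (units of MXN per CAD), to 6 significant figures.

CAD/MXN = 14.3419

1 CAD ÷ 0.137523 = 7.27151 NOK
7.27151 NOK × 1.97234 = 14.3419 MXN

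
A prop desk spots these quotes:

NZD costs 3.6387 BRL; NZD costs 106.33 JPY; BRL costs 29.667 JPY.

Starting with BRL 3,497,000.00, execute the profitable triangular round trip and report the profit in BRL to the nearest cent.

Profitable loop is BRL → JPY → NZD → BRL:
BRL 3,497,000.00 × 29.667 = JPY 103,745,499
JPY 103,745,499 ÷ 106.33 = NZD 975,693.59
NZD 975,693.59 × 3.6387 = BRL 3,550,256.25
Profit = BRL 3,550,256.25 − BRL 3,497,000.00

Profit: BRL 53,256.25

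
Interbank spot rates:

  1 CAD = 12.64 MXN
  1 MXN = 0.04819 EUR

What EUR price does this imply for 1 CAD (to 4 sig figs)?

CAD/EUR = 0.6091

1 CAD × 12.64 = 12.64 MXN
12.64 MXN × 0.04819 = 0.609122 EUR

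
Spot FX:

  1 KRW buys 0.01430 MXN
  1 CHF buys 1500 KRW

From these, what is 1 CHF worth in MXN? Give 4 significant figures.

CHF/MXN = 21.45

1 CHF × 1500 = 1500 KRW
1500 KRW × 0.01430 = 21.45 MXN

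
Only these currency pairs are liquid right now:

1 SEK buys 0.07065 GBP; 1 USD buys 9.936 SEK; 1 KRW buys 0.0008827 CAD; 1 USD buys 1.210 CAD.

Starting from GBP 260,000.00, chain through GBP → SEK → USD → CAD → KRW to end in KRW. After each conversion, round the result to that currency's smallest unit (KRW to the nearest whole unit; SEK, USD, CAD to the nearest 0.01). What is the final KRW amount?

KRW 507,717,163

GBP 260,000.00 ÷ 0.07065 = SEK 3,680,113.23
SEK 3,680,113.23 ÷ 9.936 = USD 370,381.77
USD 370,381.77 × 1.210 = CAD 448,161.94
CAD 448,161.94 ÷ 0.0008827 = KRW 507,717,163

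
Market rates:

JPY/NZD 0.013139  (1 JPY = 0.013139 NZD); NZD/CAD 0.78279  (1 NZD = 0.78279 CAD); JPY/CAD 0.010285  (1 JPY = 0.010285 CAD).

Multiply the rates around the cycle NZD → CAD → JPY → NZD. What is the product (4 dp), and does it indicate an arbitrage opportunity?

1.0000 (no arbitrage)

Around NZD → CAD → JPY → NZD: 1 × 0.78279 ÷ 0.010285 × 0.013139 = 1.000008
Product ≈ 1 (deviation 0.001%, within rounding noise).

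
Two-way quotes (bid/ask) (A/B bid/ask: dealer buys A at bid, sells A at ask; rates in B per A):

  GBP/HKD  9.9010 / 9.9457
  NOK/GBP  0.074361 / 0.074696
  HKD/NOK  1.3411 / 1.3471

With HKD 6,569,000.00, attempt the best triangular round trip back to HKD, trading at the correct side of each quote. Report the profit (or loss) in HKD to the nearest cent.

Net result: HKD -5,027.92 (no profitable arbitrage after spreads)

Best loop HKD → GBP → NOK → HKD:
HKD 6,569,000.00 ÷ 9.9457 (buy GBP at ask) = GBP 660,486.44
GBP 660,486.44 ÷ 0.074696 (buy NOK at ask) = NOK 8,842,326.78
NOK 8,842,326.78 ÷ 1.3471 (buy HKD at ask) = HKD 6,563,972.08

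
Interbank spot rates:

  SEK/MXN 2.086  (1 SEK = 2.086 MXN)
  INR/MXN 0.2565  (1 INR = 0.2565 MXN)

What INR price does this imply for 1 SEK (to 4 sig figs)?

SEK/INR = 8.133

1 SEK × 2.086 = 2.086 MXN
2.086 MXN ÷ 0.2565 = 8.13255 INR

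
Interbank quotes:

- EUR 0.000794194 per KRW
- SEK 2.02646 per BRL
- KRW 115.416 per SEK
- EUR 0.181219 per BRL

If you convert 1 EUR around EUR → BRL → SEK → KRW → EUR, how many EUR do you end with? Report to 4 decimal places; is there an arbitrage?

1.0250 (arbitrage exists)

Around EUR → BRL → SEK → KRW → EUR: 1 ÷ 0.181219 × 2.02646 × 115.416 × 0.000794194 = 1.025007
Product > 1; profitable direction is EUR → BRL → SEK → KRW → EUR.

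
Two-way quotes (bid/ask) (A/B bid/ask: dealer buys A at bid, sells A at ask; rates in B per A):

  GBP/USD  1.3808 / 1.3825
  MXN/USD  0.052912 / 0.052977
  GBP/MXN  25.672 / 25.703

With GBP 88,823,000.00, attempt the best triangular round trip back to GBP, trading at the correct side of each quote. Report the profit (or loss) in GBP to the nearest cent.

Best loop GBP → USD → MXN → GBP:
GBP 88,823,000.00 × 1.3808 (sell GBP at bid) = USD 122,646,798.40
USD 122,646,798.40 ÷ 0.052977 (buy MXN at ask) = MXN 2,315,095,199.80
MXN 2,315,095,199.80 ÷ 25.703 (buy GBP at ask) = GBP 90,071,011.16

Net profit: GBP 1,248,011.16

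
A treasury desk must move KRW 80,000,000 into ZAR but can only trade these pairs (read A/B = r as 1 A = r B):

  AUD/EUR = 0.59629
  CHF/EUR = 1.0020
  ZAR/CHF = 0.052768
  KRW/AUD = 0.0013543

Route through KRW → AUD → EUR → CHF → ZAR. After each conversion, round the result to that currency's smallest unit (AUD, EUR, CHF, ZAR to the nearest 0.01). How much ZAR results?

ZAR 1,221,867.23

KRW 80,000,000 × 0.0013543 = AUD 108,344.00
AUD 108,344.00 × 0.59629 = EUR 64,604.44
EUR 64,604.44 ÷ 1.0020 = CHF 64,475.49
CHF 64,475.49 ÷ 0.052768 = ZAR 1,221,867.23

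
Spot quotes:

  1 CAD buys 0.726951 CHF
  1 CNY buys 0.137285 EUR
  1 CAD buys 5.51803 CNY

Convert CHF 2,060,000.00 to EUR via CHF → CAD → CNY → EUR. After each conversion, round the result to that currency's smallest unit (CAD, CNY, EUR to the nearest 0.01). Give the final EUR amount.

EUR 2,146,689.48

CHF 2,060,000.00 ÷ 0.726951 = CAD 2,833,753.58
CAD 2,833,753.58 × 5.51803 = CNY 15,636,737.27
CNY 15,636,737.27 × 0.137285 = EUR 2,146,689.48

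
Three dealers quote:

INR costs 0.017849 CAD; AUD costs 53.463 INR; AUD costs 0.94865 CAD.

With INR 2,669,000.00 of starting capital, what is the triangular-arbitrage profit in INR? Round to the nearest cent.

Profitable loop is INR → CAD → AUD → INR:
INR 2,669,000.00 × 0.017849 = CAD 47,638.98
CAD 47,638.98 ÷ 0.94865 = AUD 50,217.66
AUD 50,217.66 × 53.463 = INR 2,684,786.63
Profit = INR 2,684,786.63 − INR 2,669,000.00

Profit: INR 15,786.63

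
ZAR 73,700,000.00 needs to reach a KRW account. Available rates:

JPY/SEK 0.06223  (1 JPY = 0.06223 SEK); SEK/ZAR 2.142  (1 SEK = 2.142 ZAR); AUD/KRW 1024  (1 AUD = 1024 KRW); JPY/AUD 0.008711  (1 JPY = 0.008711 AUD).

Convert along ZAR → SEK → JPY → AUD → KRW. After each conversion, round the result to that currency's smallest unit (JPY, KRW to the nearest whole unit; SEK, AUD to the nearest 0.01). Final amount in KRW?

ZAR 73,700,000.00 ÷ 2.142 = SEK 34,407,096.17
SEK 34,407,096.17 ÷ 0.06223 = JPY 552,902,076
JPY 552,902,076 × 0.008711 = AUD 4,816,329.98
AUD 4,816,329.98 × 1024 = KRW 4,931,921,900

KRW 4,931,921,900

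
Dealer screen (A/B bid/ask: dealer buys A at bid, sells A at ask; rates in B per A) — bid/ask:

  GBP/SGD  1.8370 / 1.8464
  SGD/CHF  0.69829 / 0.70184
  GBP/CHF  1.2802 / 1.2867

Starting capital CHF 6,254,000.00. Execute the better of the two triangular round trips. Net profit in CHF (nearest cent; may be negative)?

Net result: CHF -19,156.53 (no profitable arbitrage after spreads)

Best loop CHF → GBP → SGD → CHF:
CHF 6,254,000.00 ÷ 1.2867 (buy GBP at ask) = GBP 4,860,495.84
GBP 4,860,495.84 × 1.8370 (sell GBP at bid) = SGD 8,928,730.86
SGD 8,928,730.86 × 0.69829 (sell SGD at bid) = CHF 6,234,843.47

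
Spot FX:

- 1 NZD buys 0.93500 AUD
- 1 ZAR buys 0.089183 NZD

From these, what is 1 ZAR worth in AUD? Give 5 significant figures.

ZAR/AUD = 0.083386

1 ZAR × 0.089183 = 0.089183 NZD
0.089183 NZD × 0.93500 = 0.0833861 AUD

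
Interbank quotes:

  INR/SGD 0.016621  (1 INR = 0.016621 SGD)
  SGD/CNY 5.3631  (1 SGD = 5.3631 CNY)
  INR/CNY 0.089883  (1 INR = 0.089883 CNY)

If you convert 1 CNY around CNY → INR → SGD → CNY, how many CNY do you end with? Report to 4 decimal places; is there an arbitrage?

0.9917 (arbitrage exists)

Around CNY → INR → SGD → CNY: 1 ÷ 0.089883 × 0.016621 × 5.3631 = 0.991735
Product < 1; profitable direction is CNY → SGD → INR → CNY.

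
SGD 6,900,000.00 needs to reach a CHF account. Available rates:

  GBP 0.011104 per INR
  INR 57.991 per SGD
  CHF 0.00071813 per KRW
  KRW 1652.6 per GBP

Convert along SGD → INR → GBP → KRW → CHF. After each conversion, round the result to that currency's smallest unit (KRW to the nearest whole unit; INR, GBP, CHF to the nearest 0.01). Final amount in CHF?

SGD 6,900,000.00 × 57.991 = INR 400,137,900.00
INR 400,137,900.00 × 0.011104 = GBP 4,443,131.24
GBP 4,443,131.24 × 1652.6 = KRW 7,342,718,687
KRW 7,342,718,687 × 0.00071813 = CHF 5,273,026.57

CHF 5,273,026.57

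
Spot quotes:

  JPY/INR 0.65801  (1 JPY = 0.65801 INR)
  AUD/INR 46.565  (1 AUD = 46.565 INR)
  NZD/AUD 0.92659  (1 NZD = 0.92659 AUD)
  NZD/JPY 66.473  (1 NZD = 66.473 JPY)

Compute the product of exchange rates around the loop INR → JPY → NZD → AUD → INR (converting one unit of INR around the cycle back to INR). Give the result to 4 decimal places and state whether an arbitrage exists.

0.9864 (arbitrage exists)

Around INR → JPY → NZD → AUD → INR: 1 ÷ 0.65801 ÷ 66.473 × 0.92659 × 46.565 = 0.986437
Product < 1; profitable direction is INR → AUD → NZD → JPY → INR.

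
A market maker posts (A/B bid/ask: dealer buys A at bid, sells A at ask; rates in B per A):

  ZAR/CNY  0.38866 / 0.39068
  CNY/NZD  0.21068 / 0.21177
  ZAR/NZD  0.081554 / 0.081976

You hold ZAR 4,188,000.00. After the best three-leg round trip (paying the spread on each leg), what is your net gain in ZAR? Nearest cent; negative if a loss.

Best loop ZAR → CNY → NZD → ZAR:
ZAR 4,188,000.00 × 0.38866 (sell ZAR at bid) = CNY 1,627,708.08
CNY 1,627,708.08 × 0.21068 (sell CNY at bid) = NZD 342,925.54
NZD 342,925.54 ÷ 0.081976 (buy ZAR at ask) = ZAR 4,183,243.12

Net result: ZAR -4,756.88 (no profitable arbitrage after spreads)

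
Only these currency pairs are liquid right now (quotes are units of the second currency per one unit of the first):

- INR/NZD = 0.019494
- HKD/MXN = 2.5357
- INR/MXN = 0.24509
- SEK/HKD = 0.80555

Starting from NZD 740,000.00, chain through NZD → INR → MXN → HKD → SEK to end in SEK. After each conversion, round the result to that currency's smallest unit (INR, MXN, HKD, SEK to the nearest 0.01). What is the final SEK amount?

NZD 740,000.00 ÷ 0.019494 = INR 37,960,398.07
INR 37,960,398.07 × 0.24509 = MXN 9,303,713.96
MXN 9,303,713.96 ÷ 2.5357 = HKD 3,669,090.97
HKD 3,669,090.97 ÷ 0.80555 = SEK 4,554,765.03

SEK 4,554,765.03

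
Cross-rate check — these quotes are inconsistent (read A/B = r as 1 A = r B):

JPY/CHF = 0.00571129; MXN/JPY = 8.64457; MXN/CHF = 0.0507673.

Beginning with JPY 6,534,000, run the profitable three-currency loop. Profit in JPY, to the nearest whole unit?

Profitable loop is JPY → MXN → CHF → JPY:
JPY 6,534,000 ÷ 8.64457 = MXN 755,850.20
MXN 755,850.20 × 0.0507673 = CHF 38,372.47
CHF 38,372.47 ÷ 0.00571129 = JPY 6,718,705
Profit = JPY 6,718,705 − JPY 6,534,000

Profit: JPY 184,705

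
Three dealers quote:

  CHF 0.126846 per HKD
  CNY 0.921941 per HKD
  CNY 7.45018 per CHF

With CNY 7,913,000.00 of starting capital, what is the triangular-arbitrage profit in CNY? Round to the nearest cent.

Profitable loop is CNY → HKD → CHF → CNY:
CNY 7,913,000.00 ÷ 0.921941 = HKD 8,582,978.74
HKD 8,582,978.74 × 0.126846 = CHF 1,088,716.52
CHF 1,088,716.52 × 7.45018 = CNY 8,111,134.05
Profit = CNY 8,111,134.05 − CNY 7,913,000.00

Profit: CNY 198,134.05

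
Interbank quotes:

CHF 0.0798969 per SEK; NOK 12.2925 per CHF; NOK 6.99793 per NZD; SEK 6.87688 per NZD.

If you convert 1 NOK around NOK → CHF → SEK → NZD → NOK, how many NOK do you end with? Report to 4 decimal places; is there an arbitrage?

1.0361 (arbitrage exists)

Around NOK → CHF → SEK → NZD → NOK: 1 ÷ 12.2925 ÷ 0.0798969 ÷ 6.87688 × 6.99793 = 1.036115
Product > 1; profitable direction is NOK → CHF → SEK → NZD → NOK.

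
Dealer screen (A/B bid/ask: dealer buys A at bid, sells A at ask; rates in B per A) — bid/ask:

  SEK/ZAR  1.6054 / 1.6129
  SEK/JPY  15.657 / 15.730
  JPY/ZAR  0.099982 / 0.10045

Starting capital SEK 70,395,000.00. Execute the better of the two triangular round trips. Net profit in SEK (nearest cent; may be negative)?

Net profit: SEK 1,128,112.93

Best loop SEK → ZAR → JPY → SEK:
SEK 70,395,000.00 × 1.6054 (sell SEK at bid) = ZAR 113,012,133.00
ZAR 113,012,133.00 ÷ 0.10045 (buy JPY at ask) = JPY 1,125,058,566
JPY 1,125,058,566 ÷ 15.730 (buy SEK at ask) = SEK 71,523,112.93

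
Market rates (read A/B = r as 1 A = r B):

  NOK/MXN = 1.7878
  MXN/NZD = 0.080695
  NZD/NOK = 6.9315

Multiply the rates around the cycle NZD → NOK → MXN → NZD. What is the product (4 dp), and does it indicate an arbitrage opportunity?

1.0000 (no arbitrage)

Around NZD → NOK → MXN → NZD: 1 × 6.9315 × 1.7878 × 0.080695 = 0.999983
Product ≈ 1 (deviation 0.002%, within rounding noise).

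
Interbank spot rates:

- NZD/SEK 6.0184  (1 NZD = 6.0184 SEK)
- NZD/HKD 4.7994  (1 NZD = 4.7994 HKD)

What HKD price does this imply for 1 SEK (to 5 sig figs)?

1 SEK ÷ 6.0184 = 0.166157 NZD
0.166157 NZD × 4.7994 = 0.797454 HKD

SEK/HKD = 0.79745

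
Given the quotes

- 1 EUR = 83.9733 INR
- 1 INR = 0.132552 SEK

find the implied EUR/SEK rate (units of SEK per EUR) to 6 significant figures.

1 EUR × 83.9733 = 83.9733 INR
83.9733 INR × 0.132552 = 11.1308 SEK

EUR/SEK = 11.1308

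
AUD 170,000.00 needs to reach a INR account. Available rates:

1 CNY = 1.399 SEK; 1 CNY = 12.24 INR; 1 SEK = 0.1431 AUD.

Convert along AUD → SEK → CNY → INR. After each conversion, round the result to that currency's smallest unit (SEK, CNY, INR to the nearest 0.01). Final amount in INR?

AUD 170,000.00 ÷ 0.1431 = SEK 1,187,980.43
SEK 1,187,980.43 ÷ 1.399 = CNY 849,164.00
CNY 849,164.00 × 12.24 = INR 10,393,767.36

INR 10,393,767.36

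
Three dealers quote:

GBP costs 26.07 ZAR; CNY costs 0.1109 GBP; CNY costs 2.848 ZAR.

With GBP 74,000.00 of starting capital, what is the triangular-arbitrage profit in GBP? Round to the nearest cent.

Profit: GBP 1,121.51

Profitable loop is GBP → ZAR → CNY → GBP:
GBP 74,000.00 × 26.07 = ZAR 1,929,180.00
ZAR 1,929,180.00 ÷ 2.848 = CNY 677,380.62
CNY 677,380.62 × 0.1109 = GBP 75,121.51
Profit = GBP 75,121.51 − GBP 74,000.00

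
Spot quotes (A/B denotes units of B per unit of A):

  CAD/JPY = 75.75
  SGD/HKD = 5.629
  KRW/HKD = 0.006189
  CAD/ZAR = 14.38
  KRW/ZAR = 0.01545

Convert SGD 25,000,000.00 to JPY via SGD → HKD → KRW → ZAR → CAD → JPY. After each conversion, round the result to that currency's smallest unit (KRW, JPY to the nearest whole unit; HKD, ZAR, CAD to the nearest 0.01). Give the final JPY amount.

JPY 1,850,559,313

SGD 25,000,000.00 × 5.629 = HKD 140,725,000.00
HKD 140,725,000.00 ÷ 0.006189 = KRW 22,737,922,120
KRW 22,737,922,120 × 0.01545 = ZAR 351,300,896.75
ZAR 351,300,896.75 ÷ 14.38 = CAD 24,429,825.92
CAD 24,429,825.92 × 75.75 = JPY 1,850,559,313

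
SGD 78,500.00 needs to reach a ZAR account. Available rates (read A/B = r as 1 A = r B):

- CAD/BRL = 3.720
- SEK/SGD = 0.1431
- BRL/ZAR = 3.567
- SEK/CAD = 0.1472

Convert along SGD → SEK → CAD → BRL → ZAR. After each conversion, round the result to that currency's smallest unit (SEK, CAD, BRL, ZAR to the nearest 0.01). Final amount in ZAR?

SGD 78,500.00 ÷ 0.1431 = SEK 548,567.44
SEK 548,567.44 × 0.1472 = CAD 80,749.13
CAD 80,749.13 × 3.720 = BRL 300,386.76
BRL 300,386.76 × 3.567 = ZAR 1,071,479.57

ZAR 1,071,479.57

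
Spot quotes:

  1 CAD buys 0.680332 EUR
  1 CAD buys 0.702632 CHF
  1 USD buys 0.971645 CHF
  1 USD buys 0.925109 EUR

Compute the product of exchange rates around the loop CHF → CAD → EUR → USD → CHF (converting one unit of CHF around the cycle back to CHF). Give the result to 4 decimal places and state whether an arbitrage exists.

1.0170 (arbitrage exists)

Around CHF → CAD → EUR → USD → CHF: 1 ÷ 0.702632 × 0.680332 ÷ 0.925109 × 0.971645 = 1.016969
Product > 1; profitable direction is CHF → CAD → EUR → USD → CHF.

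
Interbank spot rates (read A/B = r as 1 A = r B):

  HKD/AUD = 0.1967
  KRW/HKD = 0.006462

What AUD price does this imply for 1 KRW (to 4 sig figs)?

KRW/AUD = 0.001271

1 KRW × 0.006462 = 0.006462 HKD
0.006462 HKD × 0.1967 = 0.00127108 AUD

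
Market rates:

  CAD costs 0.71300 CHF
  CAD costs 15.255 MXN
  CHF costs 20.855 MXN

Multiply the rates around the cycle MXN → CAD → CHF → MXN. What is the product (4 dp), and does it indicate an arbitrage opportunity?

0.9747 (arbitrage exists)

Around MXN → CAD → CHF → MXN: 1 ÷ 15.255 × 0.71300 × 20.855 = 0.974737
Product < 1; profitable direction is MXN → CHF → CAD → MXN.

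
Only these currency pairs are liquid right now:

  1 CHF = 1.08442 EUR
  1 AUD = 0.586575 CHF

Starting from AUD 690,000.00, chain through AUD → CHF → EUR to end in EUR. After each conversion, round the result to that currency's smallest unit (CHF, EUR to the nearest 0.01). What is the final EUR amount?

AUD 690,000.00 × 0.586575 = CHF 404,736.75
CHF 404,736.75 × 1.08442 = EUR 438,904.63

EUR 438,904.63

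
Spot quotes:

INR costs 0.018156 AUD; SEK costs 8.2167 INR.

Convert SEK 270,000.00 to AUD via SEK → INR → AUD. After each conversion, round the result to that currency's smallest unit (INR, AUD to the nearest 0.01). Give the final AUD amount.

AUD 40,279.25

SEK 270,000.00 × 8.2167 = INR 2,218,509.00
INR 2,218,509.00 × 0.018156 = AUD 40,279.25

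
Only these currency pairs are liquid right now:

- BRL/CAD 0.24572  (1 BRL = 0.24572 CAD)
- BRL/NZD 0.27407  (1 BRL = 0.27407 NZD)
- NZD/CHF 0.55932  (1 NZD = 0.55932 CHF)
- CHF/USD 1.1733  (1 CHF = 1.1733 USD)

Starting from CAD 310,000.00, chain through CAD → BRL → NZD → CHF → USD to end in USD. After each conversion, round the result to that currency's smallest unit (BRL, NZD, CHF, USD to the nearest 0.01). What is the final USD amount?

CAD 310,000.00 ÷ 0.24572 = BRL 1,261,598.57
BRL 1,261,598.57 × 0.27407 = NZD 345,766.32
NZD 345,766.32 × 0.55932 = CHF 193,394.02
CHF 193,394.02 × 1.1733 = USD 226,909.20

USD 226,909.20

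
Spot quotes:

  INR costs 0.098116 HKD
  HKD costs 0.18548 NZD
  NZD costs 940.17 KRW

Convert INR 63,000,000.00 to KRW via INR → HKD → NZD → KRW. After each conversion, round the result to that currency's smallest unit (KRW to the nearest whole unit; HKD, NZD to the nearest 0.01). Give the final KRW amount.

INR 63,000,000.00 × 0.098116 = HKD 6,181,308.00
HKD 6,181,308.00 × 0.18548 = NZD 1,146,509.01
NZD 1,146,509.01 × 940.17 = KRW 1,077,913,376

KRW 1,077,913,376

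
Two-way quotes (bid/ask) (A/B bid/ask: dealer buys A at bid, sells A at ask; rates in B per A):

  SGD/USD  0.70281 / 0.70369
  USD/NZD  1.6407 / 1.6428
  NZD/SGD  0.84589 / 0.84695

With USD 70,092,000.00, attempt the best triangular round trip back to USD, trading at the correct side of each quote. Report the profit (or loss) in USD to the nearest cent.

Net profit: USD 1,496,721.49

Best loop USD → SGD → NZD → USD:
USD 70,092,000.00 ÷ 0.70369 (buy SGD at ask) = SGD 99,606,360.76
SGD 99,606,360.76 ÷ 0.84695 (buy NZD at ask) = NZD 117,605,951.66
NZD 117,605,951.66 ÷ 1.6428 (buy USD at ask) = USD 71,588,721.49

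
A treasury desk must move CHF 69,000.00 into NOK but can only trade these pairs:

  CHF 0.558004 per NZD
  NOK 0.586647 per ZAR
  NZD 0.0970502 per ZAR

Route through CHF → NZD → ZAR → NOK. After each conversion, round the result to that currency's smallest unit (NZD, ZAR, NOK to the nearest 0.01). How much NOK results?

NOK 747,467.32

CHF 69,000.00 ÷ 0.558004 = NZD 123,655.03
NZD 123,655.03 ÷ 0.0970502 = ZAR 1,274,134.73
ZAR 1,274,134.73 × 0.586647 = NOK 747,467.32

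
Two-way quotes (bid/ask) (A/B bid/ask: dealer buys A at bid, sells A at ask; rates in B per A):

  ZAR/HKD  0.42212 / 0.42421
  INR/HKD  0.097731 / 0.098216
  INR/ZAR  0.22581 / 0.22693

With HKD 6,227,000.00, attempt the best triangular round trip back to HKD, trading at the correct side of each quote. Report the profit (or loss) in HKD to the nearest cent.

Net profit: HKD 94,765.66

Best loop HKD → ZAR → INR → HKD:
HKD 6,227,000.00 ÷ 0.42421 (buy ZAR at ask) = ZAR 14,679,050.47
ZAR 14,679,050.47 ÷ 0.22693 (buy INR at ask) = INR 64,685,367.60
INR 64,685,367.60 × 0.097731 (sell INR at bid) = HKD 6,321,765.66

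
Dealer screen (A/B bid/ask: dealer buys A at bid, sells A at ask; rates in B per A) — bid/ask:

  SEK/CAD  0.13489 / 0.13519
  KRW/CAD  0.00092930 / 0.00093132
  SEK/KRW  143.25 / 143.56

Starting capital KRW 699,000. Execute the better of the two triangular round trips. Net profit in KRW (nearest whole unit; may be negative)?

Best loop KRW → SEK → CAD → KRW:
KRW 699,000 ÷ 143.56 (buy SEK at ask) = SEK 4,869.04
SEK 4,869.04 × 0.13489 (sell SEK at bid) = CAD 656.79
CAD 656.79 ÷ 0.00093132 (buy KRW at ask) = KRW 705,220

Net profit: KRW 6,220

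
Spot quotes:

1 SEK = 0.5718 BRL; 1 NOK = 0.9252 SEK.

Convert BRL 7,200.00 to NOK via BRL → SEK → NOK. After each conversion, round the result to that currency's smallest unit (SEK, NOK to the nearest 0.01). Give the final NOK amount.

BRL 7,200.00 ÷ 0.5718 = SEK 12,591.82
SEK 12,591.82 ÷ 0.9252 = NOK 13,609.84

NOK 13,609.84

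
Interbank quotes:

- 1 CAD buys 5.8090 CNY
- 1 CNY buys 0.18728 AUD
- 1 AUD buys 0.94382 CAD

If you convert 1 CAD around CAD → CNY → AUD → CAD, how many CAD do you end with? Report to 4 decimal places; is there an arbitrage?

Around CAD → CNY → AUD → CAD: 1 × 5.8090 × 0.18728 × 0.94382 = 1.026791
Product > 1; profitable direction is CAD → CNY → AUD → CAD.

1.0268 (arbitrage exists)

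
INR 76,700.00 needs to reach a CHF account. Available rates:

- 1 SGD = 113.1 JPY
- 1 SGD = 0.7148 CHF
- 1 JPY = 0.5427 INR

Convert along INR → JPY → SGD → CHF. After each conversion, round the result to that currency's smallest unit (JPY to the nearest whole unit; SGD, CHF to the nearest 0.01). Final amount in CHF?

INR 76,700.00 ÷ 0.5427 = JPY 141,330
JPY 141,330 ÷ 113.1 = SGD 1,249.60
SGD 1,249.60 × 0.7148 = CHF 893.21

CHF 893.21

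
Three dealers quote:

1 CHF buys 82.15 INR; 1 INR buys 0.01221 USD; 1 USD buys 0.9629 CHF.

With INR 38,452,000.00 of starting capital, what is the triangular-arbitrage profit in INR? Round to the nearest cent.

Profitable loop is INR → CHF → USD → INR:
INR 38,452,000.00 ÷ 82.15 = CHF 468,070.60
CHF 468,070.60 ÷ 0.9629 = USD 486,105.10
USD 486,105.10 ÷ 0.01221 = INR 39,812,047.65
Profit = INR 39,812,047.65 − INR 38,452,000.00

Profit: INR 1,360,047.65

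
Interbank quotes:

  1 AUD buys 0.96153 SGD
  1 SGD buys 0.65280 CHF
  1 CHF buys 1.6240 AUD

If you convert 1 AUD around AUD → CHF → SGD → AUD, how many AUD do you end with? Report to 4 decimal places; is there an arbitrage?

Around AUD → CHF → SGD → AUD: 1 ÷ 1.6240 ÷ 0.65280 ÷ 0.96153 = 0.981004
Product < 1; profitable direction is AUD → SGD → CHF → AUD.

0.9810 (arbitrage exists)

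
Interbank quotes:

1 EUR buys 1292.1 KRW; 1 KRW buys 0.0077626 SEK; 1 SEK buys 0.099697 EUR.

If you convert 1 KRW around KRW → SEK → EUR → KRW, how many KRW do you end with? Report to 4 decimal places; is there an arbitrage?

Around KRW → SEK → EUR → KRW: 1 × 0.0077626 × 0.099697 × 1292.1 = 0.999966
Product ≈ 1 (deviation 0.003%, within rounding noise).

1.0000 (no arbitrage)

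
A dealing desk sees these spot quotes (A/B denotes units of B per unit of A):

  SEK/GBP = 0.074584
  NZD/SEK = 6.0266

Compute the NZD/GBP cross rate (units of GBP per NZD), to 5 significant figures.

1 NZD × 6.0266 = 6.0266 SEK
6.0266 SEK × 0.074584 = 0.449488 GBP

NZD/GBP = 0.44949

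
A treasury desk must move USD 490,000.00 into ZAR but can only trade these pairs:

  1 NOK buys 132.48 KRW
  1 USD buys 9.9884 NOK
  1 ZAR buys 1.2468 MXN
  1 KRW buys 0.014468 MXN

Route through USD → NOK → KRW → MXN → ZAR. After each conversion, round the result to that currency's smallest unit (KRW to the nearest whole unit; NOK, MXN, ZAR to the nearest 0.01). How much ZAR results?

USD 490,000.00 × 9.9884 = NOK 4,894,316.00
NOK 4,894,316.00 × 132.48 = KRW 648,398,984
KRW 648,398,984 × 0.014468 = MXN 9,381,036.50
MXN 9,381,036.50 ÷ 1.2468 = ZAR 7,524,090.87

ZAR 7,524,090.87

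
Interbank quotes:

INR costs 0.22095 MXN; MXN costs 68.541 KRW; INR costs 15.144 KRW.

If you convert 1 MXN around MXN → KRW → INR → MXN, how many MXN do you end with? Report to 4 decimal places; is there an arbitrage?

1.0000 (no arbitrage)

Around MXN → KRW → INR → MXN: 1 × 68.541 ÷ 15.144 × 0.22095 = 1.000009
Product ≈ 1 (deviation 0.001%, within rounding noise).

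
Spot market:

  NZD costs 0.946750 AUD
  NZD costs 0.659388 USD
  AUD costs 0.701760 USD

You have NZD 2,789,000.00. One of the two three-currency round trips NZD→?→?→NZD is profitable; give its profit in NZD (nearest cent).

Profitable loop is NZD → AUD → USD → NZD:
NZD 2,789,000.00 × 0.946750 = AUD 2,640,485.75
AUD 2,640,485.75 × 0.701760 = USD 1,852,987.28
USD 1,852,987.28 ÷ 0.659388 = NZD 2,810,162.27
Profit = NZD 2,810,162.27 − NZD 2,789,000.00

Profit: NZD 21,162.27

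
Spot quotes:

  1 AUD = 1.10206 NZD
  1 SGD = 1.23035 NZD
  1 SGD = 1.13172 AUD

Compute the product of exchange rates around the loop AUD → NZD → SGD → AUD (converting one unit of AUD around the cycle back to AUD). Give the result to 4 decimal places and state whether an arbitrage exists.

1.0137 (arbitrage exists)

Around AUD → NZD → SGD → AUD: 1 × 1.10206 ÷ 1.23035 × 1.13172 = 1.013714
Product > 1; profitable direction is AUD → NZD → SGD → AUD.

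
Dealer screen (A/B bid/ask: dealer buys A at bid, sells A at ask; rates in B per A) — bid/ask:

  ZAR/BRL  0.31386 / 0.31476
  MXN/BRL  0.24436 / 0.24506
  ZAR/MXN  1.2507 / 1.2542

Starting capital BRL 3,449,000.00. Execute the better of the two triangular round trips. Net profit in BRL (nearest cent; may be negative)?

Best loop BRL → MXN → ZAR → BRL:
BRL 3,449,000.00 ÷ 0.24506 (buy MXN at ask) = MXN 14,074,104.30
MXN 14,074,104.30 ÷ 1.2542 (buy ZAR at ask) = ZAR 11,221,578.94
ZAR 11,221,578.94 × 0.31386 (sell ZAR at bid) = BRL 3,522,004.76

Net profit: BRL 73,004.76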